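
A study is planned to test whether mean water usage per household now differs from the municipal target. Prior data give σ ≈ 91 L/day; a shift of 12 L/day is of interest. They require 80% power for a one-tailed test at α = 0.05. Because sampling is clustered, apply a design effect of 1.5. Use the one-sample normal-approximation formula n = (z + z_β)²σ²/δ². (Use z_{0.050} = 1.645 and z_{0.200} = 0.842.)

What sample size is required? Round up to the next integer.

n = (z_α + z_β)² · σ² / δ²
  = (1.645 + 0.842)² · 91² / 12²
  = 6.1852 · 8281 / 144
  = 355.69
Design effect: 1.5 × 355.69 = 533.54.
Round up → n = 534.

n = 534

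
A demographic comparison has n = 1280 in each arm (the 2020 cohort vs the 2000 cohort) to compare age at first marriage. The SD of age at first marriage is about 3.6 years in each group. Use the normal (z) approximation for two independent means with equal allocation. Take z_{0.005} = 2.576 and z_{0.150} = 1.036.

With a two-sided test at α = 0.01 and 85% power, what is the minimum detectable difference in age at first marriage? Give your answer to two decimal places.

δ = (z_{α/2} + z_β) · √((σ₁²+σ₂²)/n)
  = (2.576 + 1.036) · √(25.92/1280)
  = 3.612 · √0.02025
  = 3.612 · 0.1423
  = 0.5140

Minimum detectable difference ≈ 0.51 years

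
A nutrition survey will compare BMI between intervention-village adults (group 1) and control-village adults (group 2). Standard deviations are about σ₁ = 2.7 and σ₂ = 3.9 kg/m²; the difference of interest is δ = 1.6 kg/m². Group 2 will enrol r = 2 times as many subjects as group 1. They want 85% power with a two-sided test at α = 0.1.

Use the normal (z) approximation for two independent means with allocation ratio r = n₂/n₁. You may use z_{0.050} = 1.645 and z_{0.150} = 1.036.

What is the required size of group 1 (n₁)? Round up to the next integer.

n₁ = 42

n₁ = (z_{α/2} + z_β)² · (σ₁² + σ₂²/r) / δ²
   = (1.645 + 1.036)² · (2.7² + 3.9²/2) / 1.6²
   = 7.1878 · (7.29 + 7.605) / 2.56
   = 7.1878 · 14.895 / 2.56
   = 41.82
Round up → n₁ = 42; n₂ = r·n₁ = 2 × 42 = 84.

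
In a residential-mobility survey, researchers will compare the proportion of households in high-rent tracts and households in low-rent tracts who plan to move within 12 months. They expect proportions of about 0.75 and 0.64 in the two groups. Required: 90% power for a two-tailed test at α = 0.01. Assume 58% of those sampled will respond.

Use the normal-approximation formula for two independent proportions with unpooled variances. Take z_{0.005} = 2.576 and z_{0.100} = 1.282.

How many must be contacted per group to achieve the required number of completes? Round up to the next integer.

n = 887 per group

n = (z_{α/2} + z_β)² · [p₁(1−p₁) + p₂(1−p₂)] / (p₁ − p₂)²
  = (2.576 + 1.282)² · (0.75·0.25 + 0.64·0.36) / (0.11)²
  = (3.858)² · (0.1875 + 0.2304) / 0.0121
  = 14.8842 · 0.4179 / 0.0121
  = 514.06
Adjust for 58% response: 514.06 / 0.58 = 886.31.
Round up → n = 887 per group.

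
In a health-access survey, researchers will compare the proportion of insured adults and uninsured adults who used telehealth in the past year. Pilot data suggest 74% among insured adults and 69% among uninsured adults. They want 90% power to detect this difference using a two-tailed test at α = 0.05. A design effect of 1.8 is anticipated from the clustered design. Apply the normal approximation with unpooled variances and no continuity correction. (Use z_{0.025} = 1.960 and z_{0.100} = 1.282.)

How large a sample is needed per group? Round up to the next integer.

n = (z_{α/2} + z_β)² · [p₁(1−p₁) + p₂(1−p₂)] / (p₁ − p₂)²
  = (1.960 + 1.282)² · (0.74·0.26 + 0.69·0.31) / (0.05)²
  = (3.242)² · (0.1924 + 0.2139) / 0.0025
  = 10.5106 · 0.4063 / 0.0025
  = 1708.18
Design effect: 1.8 × 1708.18 = 3074.72.
Round up → n = 3075 per group.

n = 3075 per group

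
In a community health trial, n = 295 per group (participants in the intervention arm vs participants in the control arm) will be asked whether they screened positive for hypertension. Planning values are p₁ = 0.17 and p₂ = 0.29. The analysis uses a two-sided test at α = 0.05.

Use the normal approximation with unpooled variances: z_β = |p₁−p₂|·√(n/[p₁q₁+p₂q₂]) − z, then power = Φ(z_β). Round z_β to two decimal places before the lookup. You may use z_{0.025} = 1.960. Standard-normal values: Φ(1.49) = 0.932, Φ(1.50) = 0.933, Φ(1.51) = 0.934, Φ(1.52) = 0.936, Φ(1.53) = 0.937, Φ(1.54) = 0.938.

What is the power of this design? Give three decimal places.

z_β = |p₁−p₂|·√(n/[p₁q₁+p₂q₂]) − z_{α/2}
    = 0.12 · √(295/0.3470) − 1.960
    = 0.12 · 29.1572 − 1.960
    = 3.4989 − 1.960 = 1.5389 → 1.54
Power = Φ(1.54) = 0.938.

Power ≈ 0.938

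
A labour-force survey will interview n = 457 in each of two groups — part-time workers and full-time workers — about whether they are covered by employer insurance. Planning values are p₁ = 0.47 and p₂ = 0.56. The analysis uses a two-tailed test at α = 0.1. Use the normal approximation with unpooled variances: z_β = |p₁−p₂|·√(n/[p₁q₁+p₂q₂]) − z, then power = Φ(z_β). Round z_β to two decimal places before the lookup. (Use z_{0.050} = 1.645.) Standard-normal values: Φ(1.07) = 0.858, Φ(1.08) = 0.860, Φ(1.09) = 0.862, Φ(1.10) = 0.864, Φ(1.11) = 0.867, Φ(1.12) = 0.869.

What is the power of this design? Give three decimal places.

z_β = |p₁−p₂|·√(n/[p₁q₁+p₂q₂]) − z_{α/2}
    = 0.09 · √(457/0.4955) − 1.645
    = 0.09 · 30.3694 − 1.645
    = 2.7332 − 1.645 = 1.0882 → 1.09
Power = Φ(1.09) = 0.862.

Power ≈ 0.862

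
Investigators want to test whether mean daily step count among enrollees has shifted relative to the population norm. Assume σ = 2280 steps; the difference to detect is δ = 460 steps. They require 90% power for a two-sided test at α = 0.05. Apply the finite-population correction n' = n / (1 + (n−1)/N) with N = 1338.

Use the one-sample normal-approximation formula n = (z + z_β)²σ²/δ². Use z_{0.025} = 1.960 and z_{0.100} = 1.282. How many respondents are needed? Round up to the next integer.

n = 217

n = (z_{α/2} + z_β)² · σ² / δ²
  = (1.960 + 1.282)² · 2280² / 460²
  = 10.5106 · 5198400 / 211600
  = 258.21
Finite-population correction (N = 1338): 258.21 / (1 + (258.21 − 1)/1338) = 216.58.
Round up → n = 217.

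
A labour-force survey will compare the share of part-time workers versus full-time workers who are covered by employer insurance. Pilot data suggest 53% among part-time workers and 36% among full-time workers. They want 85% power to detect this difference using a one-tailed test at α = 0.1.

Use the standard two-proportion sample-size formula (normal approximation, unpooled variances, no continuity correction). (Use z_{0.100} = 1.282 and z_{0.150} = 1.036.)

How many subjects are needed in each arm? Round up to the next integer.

n = (z_α + z_β)² · [p₁(1−p₁) + p₂(1−p₂)] / (p₁ − p₂)²
  = (1.282 + 1.036)² · (0.53·0.47 + 0.36·0.64) / (0.17)²
  = (2.318)² · (0.2491 + 0.2304) / 0.0289
  = 5.3731 · 0.4795 / 0.0289
  = 89.15
Round up → n = 90 per group.

n = 90 per group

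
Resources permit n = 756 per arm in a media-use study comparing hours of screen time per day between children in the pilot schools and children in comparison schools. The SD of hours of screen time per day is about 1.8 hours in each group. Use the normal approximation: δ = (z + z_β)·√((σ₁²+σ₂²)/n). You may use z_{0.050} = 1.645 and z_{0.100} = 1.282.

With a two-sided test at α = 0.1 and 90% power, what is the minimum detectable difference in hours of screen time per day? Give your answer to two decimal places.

Minimum detectable difference ≈ 0.27 hours

δ = (z_{α/2} + z_β) · √((σ₁²+σ₂²)/n)
  = (1.645 + 1.282) · √(6.48/756)
  = 2.927 · √0.00857
  = 2.927 · 0.0926
  = 0.2710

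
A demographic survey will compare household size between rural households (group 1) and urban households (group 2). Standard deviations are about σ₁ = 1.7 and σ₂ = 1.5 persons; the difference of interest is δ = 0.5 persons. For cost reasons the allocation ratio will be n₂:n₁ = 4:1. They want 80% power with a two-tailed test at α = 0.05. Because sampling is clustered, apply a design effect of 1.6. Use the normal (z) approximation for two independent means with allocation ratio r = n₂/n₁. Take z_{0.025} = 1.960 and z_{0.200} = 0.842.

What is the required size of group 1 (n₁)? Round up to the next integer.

n₁ = (z_{α/2} + z_β)² · (σ₁² + σ₂²/r) / δ²
   = (1.960 + 0.842)² · (1.7² + 1.5²/4) / 0.5²
   = 7.8512 · (2.89 + 0.5625) / 0.25
   = 7.8512 · 3.4525 / 0.25
   = 108.43
Design effect: 1.6 × 108.43 = 173.48.
Round up → n₁ = 174; n₂ = r·n₁ = 4 × 174 = 696.

n₁ = 174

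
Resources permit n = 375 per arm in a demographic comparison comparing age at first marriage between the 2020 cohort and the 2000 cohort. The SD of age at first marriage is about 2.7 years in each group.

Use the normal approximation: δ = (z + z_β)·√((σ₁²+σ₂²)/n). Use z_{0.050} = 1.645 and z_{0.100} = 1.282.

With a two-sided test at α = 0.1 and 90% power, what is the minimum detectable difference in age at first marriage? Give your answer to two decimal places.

δ = (z_{α/2} + z_β) · √((σ₁²+σ₂²)/n)
  = (1.645 + 1.282) · √(14.58/375)
  = 2.927 · √0.03888
  = 2.927 · 0.1972
  = 0.5771

Minimum detectable difference ≈ 0.58 years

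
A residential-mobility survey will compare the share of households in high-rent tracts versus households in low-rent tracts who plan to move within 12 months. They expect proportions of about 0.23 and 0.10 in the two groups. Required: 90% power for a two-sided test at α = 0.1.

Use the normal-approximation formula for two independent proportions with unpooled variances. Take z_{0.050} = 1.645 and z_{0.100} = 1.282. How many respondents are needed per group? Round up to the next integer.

n = 136 per group

n = (z_{α/2} + z_β)² · [p₁(1−p₁) + p₂(1−p₂)] / (p₁ − p₂)²
  = (1.645 + 1.282)² · (0.23·0.77 + 0.10·0.90) / (0.13)²
  = (2.927)² · (0.1771 + 0.0900) / 0.0169
  = 8.5673 · 0.2671 / 0.0169
  = 135.40
Round up → n = 136 per group.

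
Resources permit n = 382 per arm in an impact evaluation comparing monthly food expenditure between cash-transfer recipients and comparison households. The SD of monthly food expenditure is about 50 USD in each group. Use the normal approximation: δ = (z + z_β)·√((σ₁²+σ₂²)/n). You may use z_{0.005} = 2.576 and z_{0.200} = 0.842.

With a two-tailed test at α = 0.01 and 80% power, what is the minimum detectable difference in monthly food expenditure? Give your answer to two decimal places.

Minimum detectable difference ≈ 12.37 USD

δ = (z_{α/2} + z_β) · √((σ₁²+σ₂²)/n)
  = (2.576 + 0.842) · √(5000/382)
  = 3.418 · √13.089
  = 3.418 · 3.6179
  = 12.3659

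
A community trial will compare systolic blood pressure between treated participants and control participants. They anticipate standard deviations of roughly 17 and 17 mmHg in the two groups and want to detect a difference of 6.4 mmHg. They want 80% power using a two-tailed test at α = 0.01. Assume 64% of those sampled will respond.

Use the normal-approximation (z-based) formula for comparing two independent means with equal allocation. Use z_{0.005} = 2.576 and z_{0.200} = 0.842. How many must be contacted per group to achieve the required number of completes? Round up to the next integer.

n = 258 per group

n = (z_{α/2} + z_β)² · (σ₁² + σ₂²) / δ²
  = (2.576 + 0.842)² · (17² + 17² = 578) / 6.4²
  = 11.6827 · 578 / 40.96
  = 164.86
Adjust for 64% response: 164.86 / 0.64 = 257.59.
Round up → n = 258 per group.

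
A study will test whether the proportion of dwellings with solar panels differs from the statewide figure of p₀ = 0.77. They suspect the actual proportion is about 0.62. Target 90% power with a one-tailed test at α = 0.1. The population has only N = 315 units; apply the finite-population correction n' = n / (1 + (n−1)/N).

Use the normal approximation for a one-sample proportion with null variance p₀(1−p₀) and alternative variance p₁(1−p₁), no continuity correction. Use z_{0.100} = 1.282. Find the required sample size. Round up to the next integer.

n = [z_α·√(p₀q₀) + z_β·√(p₁q₁)]² / (p₁ − p₀)²
  = [1.282·√(0.77·0.23) + 1.282·√(0.62·0.38)]² / (-0.15)²
  = [1.282·0.4208 + 1.282·0.4854]² / 0.0225
  = [1.1618]² / 0.0225
  = 59.99
Finite-population correction (N = 315): 59.99 / (1 + (59.99 − 1)/315) = 50.53.
Round up → n = 51.

n = 51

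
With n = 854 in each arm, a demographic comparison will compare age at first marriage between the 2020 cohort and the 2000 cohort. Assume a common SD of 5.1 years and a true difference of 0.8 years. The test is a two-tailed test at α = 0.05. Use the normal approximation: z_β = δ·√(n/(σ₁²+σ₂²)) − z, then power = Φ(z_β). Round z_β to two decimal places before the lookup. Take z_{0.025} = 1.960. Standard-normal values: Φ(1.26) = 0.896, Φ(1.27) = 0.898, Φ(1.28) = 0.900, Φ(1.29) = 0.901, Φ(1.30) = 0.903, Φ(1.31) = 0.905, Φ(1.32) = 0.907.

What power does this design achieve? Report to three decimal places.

z_β = δ·√(n/(σ₁²+σ₂²)) − z_{α/2}
    = 0.8 · √(854/52.02) − 1.960
    = 0.8 · 4.05176 − 1.960
    = 3.2414 − 1.960 = 1.2814 → 1.28
Power = Φ(1.28) = 0.900.

Power ≈ 0.900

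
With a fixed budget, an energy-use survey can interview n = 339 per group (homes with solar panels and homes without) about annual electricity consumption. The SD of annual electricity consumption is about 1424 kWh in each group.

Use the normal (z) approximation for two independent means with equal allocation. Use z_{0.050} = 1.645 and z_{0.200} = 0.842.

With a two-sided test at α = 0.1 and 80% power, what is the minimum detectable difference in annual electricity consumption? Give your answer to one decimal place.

δ = (z_{α/2} + z_β) · √((σ₁²+σ₂²)/n)
  = (1.645 + 0.842) · √(4055552/339)
  = 2.487 · √11963.3
  = 2.487 · 109.3768
  = 272.0201

Minimum detectable difference ≈ 272.0 kWh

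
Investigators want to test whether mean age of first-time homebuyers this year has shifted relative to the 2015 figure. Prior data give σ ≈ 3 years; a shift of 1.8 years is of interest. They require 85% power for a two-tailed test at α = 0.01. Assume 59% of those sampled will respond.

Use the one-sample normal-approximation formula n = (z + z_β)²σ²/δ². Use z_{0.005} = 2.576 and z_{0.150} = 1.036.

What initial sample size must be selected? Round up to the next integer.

n = 62

n = (z_{α/2} + z_β)² · σ² / δ²
  = (2.576 + 1.036)² · 3² / 1.8²
  = 13.0465 · 9 / 3.24
  = 36.24
Adjust for 59% response: 36.24 / 0.59 = 61.42.
Round up → n = 62.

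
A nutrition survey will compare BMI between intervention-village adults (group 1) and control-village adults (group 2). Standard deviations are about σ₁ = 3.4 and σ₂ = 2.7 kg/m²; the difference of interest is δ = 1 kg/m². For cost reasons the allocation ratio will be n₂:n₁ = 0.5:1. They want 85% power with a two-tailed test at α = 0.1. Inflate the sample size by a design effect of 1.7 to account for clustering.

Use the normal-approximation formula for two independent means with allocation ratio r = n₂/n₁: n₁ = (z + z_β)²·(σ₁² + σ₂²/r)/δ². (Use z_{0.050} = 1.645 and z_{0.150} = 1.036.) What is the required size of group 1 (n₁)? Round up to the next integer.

n₁ = (z_{α/2} + z_β)² · (σ₁² + σ₂²/r) / δ²
   = (1.645 + 1.036)² · (3.4² + 2.7²/0.5) / 1²
   = 7.1878 · (11.56 + 14.58) / 1
   = 7.1878 · 26.14 / 1
   = 187.89
Design effect: 1.7 × 187.89 = 319.41.
Round up → n₁ = 320; n₂ = r·n₁ = 0.5 × 320 = 160.

n₁ = 320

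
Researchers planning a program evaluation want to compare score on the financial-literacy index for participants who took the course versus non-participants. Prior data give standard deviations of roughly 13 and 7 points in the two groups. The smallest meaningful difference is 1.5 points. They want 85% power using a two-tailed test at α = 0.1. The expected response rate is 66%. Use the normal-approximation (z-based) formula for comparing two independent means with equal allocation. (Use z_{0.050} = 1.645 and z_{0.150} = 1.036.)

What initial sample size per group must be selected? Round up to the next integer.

n = 1056 per group

n = (z_{α/2} + z_β)² · (σ₁² + σ₂²) / δ²
  = (1.645 + 1.036)² · (13² + 7² = 218) / 1.5²
  = 7.1878 · 218 / 2.25
  = 696.41
Adjust for 66% response: 696.41 / 0.66 = 1055.17.
Round up → n = 1056 per group.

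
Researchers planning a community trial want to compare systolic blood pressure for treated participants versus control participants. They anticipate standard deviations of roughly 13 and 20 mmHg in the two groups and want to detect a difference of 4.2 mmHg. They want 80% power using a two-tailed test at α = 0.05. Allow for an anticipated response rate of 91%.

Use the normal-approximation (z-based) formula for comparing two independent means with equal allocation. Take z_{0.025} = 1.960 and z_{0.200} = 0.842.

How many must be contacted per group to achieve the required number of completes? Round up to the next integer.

n = 279 per group

n = (z_{α/2} + z_β)² · (σ₁² + σ₂²) / δ²
  = (1.960 + 0.842)² · (13² + 20² = 569) / 4.2²
  = 7.8512 · 569 / 17.64
  = 253.25
Adjust for 91% response: 253.25 / 0.91 = 278.30.
Round up → n = 279 per group.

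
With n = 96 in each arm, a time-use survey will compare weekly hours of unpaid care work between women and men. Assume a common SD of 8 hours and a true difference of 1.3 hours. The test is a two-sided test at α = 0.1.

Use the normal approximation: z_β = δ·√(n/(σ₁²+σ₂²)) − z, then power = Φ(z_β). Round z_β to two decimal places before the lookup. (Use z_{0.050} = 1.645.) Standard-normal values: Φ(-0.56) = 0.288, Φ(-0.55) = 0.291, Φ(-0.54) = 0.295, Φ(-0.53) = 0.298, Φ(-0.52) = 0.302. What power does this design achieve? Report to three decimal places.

Power ≈ 0.302

z_β = δ·√(n/(σ₁²+σ₂²)) − z_{α/2}
    = 1.3 · √(96/128) − 1.645
    = 1.3 · 0.86603 − 1.645
    = 1.1258 − 1.645 = -0.5192 → -0.52
Power = Φ(-0.52) = 0.302.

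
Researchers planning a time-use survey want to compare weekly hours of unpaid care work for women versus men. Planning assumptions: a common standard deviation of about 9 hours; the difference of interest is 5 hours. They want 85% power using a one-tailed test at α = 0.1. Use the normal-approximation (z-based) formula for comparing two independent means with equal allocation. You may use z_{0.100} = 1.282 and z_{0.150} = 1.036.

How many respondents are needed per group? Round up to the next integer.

n = 35 per group

n = (z_α + z_β)² · (σ₁² + σ₂²) / δ²
  = (1.282 + 1.036)² · (2·9² = 162) / 5²
  = 5.3731 · 162 / 25
  = 34.82
Round up → n = 35 per group.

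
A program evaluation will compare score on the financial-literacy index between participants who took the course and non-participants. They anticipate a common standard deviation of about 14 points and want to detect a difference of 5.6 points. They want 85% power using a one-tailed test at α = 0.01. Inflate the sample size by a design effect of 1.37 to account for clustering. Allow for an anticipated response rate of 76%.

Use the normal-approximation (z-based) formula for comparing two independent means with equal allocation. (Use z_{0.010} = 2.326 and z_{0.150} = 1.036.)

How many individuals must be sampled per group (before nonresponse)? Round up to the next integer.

n = (z_α + z_β)² · (σ₁² + σ₂²) / δ²
  = (2.326 + 1.036)² · (2·14² = 392) / 5.6²
  = 11.3030 · 392 / 31.36
  = 141.29
Design effect: 1.37 × 141.29 = 193.56.
Adjust for 76% response: 193.56 / 0.76 = 254.69.
Round up → n = 255 per group.

n = 255 per group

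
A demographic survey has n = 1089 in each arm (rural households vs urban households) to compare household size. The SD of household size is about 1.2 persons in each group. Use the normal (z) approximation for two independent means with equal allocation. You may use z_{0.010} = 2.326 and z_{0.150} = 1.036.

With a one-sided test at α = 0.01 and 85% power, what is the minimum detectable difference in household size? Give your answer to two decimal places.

δ = (z_α + z_β) · √((σ₁²+σ₂²)/n)
  = (2.326 + 1.036) · √(2.88/1089)
  = 3.362 · √0.00264
  = 3.362 · 0.0514
  = 0.1729

Minimum detectable difference ≈ 0.17 persons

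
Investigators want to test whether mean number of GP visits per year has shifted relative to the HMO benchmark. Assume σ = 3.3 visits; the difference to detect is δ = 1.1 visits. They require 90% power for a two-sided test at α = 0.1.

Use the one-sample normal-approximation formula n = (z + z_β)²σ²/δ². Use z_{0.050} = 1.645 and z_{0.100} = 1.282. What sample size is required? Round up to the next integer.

n = (z_{α/2} + z_β)² · σ² / δ²
  = (1.645 + 1.282)² · 3.3² / 1.1²
  = 8.5673 · 10.89 / 1.21
  = 77.11
Round up → n = 78.

n = 78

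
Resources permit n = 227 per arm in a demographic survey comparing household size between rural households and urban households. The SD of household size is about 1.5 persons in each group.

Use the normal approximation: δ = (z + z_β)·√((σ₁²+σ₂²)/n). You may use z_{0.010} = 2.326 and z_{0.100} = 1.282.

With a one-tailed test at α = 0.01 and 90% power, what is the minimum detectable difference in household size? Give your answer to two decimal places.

δ = (z_α + z_β) · √((σ₁²+σ₂²)/n)
  = (2.326 + 1.282) · √(4.5/227)
  = 3.608 · √0.01982
  = 3.608 · 0.1408
  = 0.5080

Minimum detectable difference ≈ 0.51 persons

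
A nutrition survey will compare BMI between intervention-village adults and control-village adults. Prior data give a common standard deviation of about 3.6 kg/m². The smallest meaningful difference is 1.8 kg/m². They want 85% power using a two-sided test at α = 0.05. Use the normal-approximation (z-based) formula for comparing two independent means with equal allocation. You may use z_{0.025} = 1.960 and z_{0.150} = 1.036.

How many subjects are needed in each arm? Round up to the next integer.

n = 72 per group

n = (z_{α/2} + z_β)² · (σ₁² + σ₂²) / δ²
  = (1.960 + 1.036)² · (2·3.6² = 25.92) / 1.8²
  = 8.9760 · 25.92 / 3.24
  = 71.81
Round up → n = 72 per group.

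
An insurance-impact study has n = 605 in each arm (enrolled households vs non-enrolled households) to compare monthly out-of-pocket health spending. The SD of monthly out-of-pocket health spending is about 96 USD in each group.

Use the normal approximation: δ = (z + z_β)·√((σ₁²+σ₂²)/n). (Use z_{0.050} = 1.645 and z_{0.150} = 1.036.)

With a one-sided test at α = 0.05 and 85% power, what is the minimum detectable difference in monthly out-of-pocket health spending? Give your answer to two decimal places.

δ = (z_α + z_β) · √((σ₁²+σ₂²)/n)
  = (1.645 + 1.036) · √(18432/605)
  = 2.681 · √30.4661
  = 2.681 · 5.5196
  = 14.7981

Minimum detectable difference ≈ 14.80 USD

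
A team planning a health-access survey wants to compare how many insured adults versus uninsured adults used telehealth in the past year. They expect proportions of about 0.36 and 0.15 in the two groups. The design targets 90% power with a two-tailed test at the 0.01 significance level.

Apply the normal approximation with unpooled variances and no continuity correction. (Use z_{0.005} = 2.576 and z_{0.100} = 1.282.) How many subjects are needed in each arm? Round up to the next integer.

n = 121 per group

n = (z_{α/2} + z_β)² · [p₁(1−p₁) + p₂(1−p₂)] / (p₁ − p₂)²
  = (2.576 + 1.282)² · (0.36·0.64 + 0.15·0.85) / (0.21)²
  = (3.858)² · (0.2304 + 0.1275) / 0.0441
  = 14.8842 · 0.3579 / 0.0441
  = 120.79
Round up → n = 121 per group.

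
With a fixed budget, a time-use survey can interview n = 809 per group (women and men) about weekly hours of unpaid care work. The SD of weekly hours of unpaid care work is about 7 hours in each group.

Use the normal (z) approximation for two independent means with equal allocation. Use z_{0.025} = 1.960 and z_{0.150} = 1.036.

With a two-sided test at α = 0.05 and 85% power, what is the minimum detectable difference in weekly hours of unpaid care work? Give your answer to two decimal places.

δ = (z_{α/2} + z_β) · √((σ₁²+σ₂²)/n)
  = (1.960 + 1.036) · √(98/809)
  = 2.996 · √0.12114
  = 2.996 · 0.3480
  = 1.0428

Minimum detectable difference ≈ 1.04 hours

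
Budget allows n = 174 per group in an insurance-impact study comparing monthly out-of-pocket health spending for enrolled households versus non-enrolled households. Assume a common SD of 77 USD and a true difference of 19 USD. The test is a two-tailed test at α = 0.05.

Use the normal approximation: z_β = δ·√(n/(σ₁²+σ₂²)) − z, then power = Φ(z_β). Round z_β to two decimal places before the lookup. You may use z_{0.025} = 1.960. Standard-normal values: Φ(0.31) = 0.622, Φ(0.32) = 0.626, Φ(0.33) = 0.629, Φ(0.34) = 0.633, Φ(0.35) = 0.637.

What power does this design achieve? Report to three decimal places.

Power ≈ 0.633

z_β = δ·√(n/(σ₁²+σ₂²)) − z_{α/2}
    = 19 · √(174/11858) − 1.960
    = 19 · 0.12113 − 1.960
    = 2.3016 − 1.960 = 0.3416 → 0.34
Power = Φ(0.34) = 0.633.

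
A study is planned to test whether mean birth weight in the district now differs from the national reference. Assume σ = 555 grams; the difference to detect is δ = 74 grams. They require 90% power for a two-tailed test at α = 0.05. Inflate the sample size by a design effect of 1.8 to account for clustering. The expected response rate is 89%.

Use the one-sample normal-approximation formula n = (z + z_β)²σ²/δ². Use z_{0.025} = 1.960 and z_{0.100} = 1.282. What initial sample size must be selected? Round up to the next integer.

n = 1196

n = (z_{α/2} + z_β)² · σ² / δ²
  = (1.960 + 1.282)² · 555² / 74²
  = 10.5106 · 308025 / 5476
  = 591.22
Design effect: 1.8 × 591.22 = 1064.19.
Adjust for 89% response: 1064.19 / 0.89 = 1195.72.
Round up → n = 1196.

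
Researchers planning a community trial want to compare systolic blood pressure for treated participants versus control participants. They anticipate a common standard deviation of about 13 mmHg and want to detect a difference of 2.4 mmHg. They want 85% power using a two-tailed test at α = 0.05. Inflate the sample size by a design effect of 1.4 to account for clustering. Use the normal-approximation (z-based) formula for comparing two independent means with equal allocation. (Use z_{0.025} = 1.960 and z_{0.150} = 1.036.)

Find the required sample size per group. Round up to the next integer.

n = (z_{α/2} + z_β)² · (σ₁² + σ₂²) / δ²
  = (1.960 + 1.036)² · (2·13² = 338) / 2.4²
  = 8.9760 · 338 / 5.76
  = 526.72
Design effect: 1.4 × 526.72 = 737.40.
Round up → n = 738 per group.

n = 738 per group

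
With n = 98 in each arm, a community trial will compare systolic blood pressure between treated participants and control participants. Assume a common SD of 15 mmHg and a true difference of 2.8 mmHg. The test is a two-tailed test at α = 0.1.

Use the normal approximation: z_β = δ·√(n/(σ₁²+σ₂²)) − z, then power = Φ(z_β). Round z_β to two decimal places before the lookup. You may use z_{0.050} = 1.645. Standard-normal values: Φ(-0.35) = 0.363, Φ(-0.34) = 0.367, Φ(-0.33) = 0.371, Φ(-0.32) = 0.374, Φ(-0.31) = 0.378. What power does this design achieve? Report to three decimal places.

Power ≈ 0.367

z_β = δ·√(n/(σ₁²+σ₂²)) − z_{α/2}
    = 2.8 · √(98/450) − 1.645
    = 2.8 · 0.46667 − 1.645
    = 1.3067 − 1.645 = -0.3383 → -0.34
Power = Φ(-0.34) = 0.367.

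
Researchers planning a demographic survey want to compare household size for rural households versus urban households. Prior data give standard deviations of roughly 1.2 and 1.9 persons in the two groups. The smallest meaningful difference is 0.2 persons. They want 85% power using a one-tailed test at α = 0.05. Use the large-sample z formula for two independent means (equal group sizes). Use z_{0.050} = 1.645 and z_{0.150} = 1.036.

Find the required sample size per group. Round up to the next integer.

n = 908 per group

n = (z_α + z_β)² · (σ₁² + σ₂²) / δ²
  = (1.645 + 1.036)² · (1.2² + 1.9² = 5.05) / 0.2²
  = 7.1878 · 5.05 / 0.04
  = 907.45
Round up → n = 908 per group.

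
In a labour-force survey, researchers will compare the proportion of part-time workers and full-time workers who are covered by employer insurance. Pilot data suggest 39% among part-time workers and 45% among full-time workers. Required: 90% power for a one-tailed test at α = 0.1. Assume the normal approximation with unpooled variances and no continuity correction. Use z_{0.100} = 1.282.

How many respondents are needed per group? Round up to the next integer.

n = (z_α + z_β)² · [p₁(1−p₁) + p₂(1−p₂)] / (p₁ − p₂)²
  = (1.282 + 1.282)² · (0.39·0.61 + 0.45·0.55) / (-0.06)²
  = (2.564)² · (0.2379 + 0.2475) / 0.0036
  = 6.5741 · 0.4854 / 0.0036
  = 886.41
Round up → n = 887 per group.

n = 887 per group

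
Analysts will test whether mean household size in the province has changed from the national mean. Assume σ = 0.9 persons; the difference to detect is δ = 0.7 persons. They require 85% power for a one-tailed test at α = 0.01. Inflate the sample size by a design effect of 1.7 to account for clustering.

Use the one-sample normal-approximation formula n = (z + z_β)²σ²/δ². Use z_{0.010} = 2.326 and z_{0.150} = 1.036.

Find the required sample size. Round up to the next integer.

n = 32

n = (z_α + z_β)² · σ² / δ²
  = (2.326 + 1.036)² · 0.9² / 0.7²
  = 11.3030 · 0.81 / 0.49
  = 18.68
Design effect: 1.7 × 18.68 = 31.76.
Round up → n = 32.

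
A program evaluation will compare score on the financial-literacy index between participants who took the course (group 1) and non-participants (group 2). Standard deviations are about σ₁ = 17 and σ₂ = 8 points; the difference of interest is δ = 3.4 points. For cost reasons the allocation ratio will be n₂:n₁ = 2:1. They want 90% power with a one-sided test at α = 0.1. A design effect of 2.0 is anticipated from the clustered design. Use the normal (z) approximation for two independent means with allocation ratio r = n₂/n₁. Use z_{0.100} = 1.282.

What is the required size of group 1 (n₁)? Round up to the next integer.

n₁ = (z_α + z_β)² · (σ₁² + σ₂²/r) / δ²
   = (1.282 + 1.282)² · (17² + 8²/2) / 3.4²
   = 6.5741 · (289 + 32) / 11.56
   = 6.5741 · 321 / 11.56
   = 182.55
Design effect: 2.0 × 182.55 = 365.10.
Round up → n₁ = 366; n₂ = r·n₁ = 2 × 366 = 732.

n₁ = 366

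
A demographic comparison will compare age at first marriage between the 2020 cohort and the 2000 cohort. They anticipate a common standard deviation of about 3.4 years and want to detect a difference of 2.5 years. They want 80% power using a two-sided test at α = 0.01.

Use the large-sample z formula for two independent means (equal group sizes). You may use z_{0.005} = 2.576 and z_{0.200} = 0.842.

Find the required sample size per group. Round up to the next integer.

n = (z_{α/2} + z_β)² · (σ₁² + σ₂²) / δ²
  = (2.576 + 0.842)² · (2·3.4² = 23.12) / 2.5²
  = 11.6827 · 23.12 / 6.25
  = 43.22
Round up → n = 44 per group.

n = 44 per group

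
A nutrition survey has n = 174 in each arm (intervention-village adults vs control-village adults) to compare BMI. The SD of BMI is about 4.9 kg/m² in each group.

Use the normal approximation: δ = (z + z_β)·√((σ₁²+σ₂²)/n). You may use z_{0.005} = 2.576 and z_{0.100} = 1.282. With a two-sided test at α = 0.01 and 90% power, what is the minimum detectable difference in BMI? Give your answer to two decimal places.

Minimum detectable difference ≈ 2.03 kg/m²

δ = (z_{α/2} + z_β) · √((σ₁²+σ₂²)/n)
  = (2.576 + 1.282) · √(48.02/174)
  = 3.858 · √0.27598
  = 3.858 · 0.5253
  = 2.0267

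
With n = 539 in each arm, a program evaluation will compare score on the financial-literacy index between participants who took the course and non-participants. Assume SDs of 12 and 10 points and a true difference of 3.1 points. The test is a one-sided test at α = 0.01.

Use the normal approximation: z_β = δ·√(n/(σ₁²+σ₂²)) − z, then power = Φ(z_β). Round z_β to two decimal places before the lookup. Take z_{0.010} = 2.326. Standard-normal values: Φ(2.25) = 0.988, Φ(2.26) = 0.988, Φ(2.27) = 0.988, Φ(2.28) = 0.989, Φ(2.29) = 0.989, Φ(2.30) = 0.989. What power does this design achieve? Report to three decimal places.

Power ≈ 0.989

z_β = δ·√(n/(σ₁²+σ₂²)) − z_α
    = 3.1 · √(539/244) − 2.326
    = 3.1 · 1.48628 − 2.326
    = 4.6075 − 2.326 = 2.2815 → 2.28
Power = Φ(2.28) = 0.989.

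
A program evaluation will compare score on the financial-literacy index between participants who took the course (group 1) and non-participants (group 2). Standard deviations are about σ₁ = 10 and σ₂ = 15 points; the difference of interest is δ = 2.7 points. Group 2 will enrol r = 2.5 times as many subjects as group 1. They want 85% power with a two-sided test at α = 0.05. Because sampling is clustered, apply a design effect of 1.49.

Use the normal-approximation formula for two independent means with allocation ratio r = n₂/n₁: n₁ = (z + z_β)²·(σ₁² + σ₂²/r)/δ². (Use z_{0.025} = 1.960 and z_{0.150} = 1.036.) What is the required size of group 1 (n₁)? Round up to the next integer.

n₁ = (z_{α/2} + z_β)² · (σ₁² + σ₂²/r) / δ²
   = (1.960 + 1.036)² · (10² + 15²/2.5) / 2.7²
   = 8.9760 · (100 + 90) / 7.29
   = 8.9760 · 190 / 7.29
   = 233.94
Design effect: 1.49 × 233.94 = 348.57.
Round up → n₁ = 349; n₂ = r·n₁ = 2.5 × 349 = 873.

n₁ = 349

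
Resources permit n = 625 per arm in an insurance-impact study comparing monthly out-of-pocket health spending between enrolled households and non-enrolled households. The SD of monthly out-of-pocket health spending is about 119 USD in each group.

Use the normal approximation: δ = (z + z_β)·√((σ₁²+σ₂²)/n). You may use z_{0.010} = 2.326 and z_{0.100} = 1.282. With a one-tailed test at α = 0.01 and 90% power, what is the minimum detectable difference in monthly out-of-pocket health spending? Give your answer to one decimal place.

δ = (z_α + z_β) · √((σ₁²+σ₂²)/n)
  = (2.326 + 1.282) · √(28322/625)
  = 3.608 · √45.3152
  = 3.608 · 6.7317
  = 24.2878

Minimum detectable difference ≈ 24.3 USD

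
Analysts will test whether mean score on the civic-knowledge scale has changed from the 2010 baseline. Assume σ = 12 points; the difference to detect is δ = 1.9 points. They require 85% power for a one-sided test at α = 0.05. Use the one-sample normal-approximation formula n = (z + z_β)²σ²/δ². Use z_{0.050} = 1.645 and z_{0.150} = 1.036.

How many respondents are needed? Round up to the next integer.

n = (z_α + z_β)² · σ² / δ²
  = (1.645 + 1.036)² · 12² / 1.9²
  = 7.1878 · 144 / 3.61
  = 286.71
Round up → n = 287.

n = 287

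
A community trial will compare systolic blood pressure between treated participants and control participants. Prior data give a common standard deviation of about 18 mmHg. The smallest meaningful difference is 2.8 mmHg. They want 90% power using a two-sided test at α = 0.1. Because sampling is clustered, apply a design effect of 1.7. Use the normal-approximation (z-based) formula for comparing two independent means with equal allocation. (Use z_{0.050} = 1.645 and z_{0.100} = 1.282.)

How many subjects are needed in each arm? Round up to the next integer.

n = (z_{α/2} + z_β)² · (σ₁² + σ₂²) / δ²
  = (1.645 + 1.282)² · (2·18² = 648) / 2.8²
  = 8.5673 · 648 / 7.84
  = 708.12
Design effect: 1.7 × 708.12 = 1203.80.
Round up → n = 1204 per group.

n = 1204 per group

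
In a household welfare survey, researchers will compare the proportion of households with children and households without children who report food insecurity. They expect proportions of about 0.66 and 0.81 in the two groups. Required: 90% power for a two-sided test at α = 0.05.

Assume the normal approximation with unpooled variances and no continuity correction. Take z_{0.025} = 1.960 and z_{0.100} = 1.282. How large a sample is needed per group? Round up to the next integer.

n = 177 per group

n = (z_{α/2} + z_β)² · [p₁(1−p₁) + p₂(1−p₂)] / (p₁ − p₂)²
  = (1.960 + 1.282)² · (0.66·0.34 + 0.81·0.19) / (-0.15)²
  = (3.242)² · (0.2244 + 0.1539) / 0.0225
  = 10.5106 · 0.3783 / 0.0225
  = 176.72
Round up → n = 177 per group.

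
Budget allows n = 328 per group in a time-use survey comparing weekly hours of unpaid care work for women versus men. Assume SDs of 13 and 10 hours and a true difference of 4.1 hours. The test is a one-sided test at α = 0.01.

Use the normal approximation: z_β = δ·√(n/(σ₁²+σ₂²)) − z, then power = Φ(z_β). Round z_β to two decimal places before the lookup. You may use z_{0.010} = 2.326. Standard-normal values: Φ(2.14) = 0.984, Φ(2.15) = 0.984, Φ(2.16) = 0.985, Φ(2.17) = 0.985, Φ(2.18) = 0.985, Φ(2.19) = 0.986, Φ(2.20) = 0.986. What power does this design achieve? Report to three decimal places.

Power ≈ 0.986

z_β = δ·√(n/(σ₁²+σ₂²)) − z_α
    = 4.1 · √(328/269) − 2.326
    = 4.1 · 1.10423 − 2.326
    = 4.5274 − 2.326 = 2.2014 → 2.20
Power = Φ(2.20) = 0.986.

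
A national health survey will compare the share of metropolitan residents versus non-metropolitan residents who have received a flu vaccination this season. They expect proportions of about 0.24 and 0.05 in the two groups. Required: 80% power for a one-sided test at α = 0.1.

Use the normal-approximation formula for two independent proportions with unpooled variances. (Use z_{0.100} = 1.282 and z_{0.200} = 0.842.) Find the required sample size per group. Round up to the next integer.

n = 29 per group

n = (z_α + z_β)² · [p₁(1−p₁) + p₂(1−p₂)] / (p₁ − p₂)²
  = (1.282 + 0.842)² · (0.24·0.76 + 0.05·0.95) / (0.19)²
  = (2.124)² · (0.1824 + 0.0475) / 0.0361
  = 4.5114 · 0.2299 / 0.0361
  = 28.73
Round up → n = 29 per group.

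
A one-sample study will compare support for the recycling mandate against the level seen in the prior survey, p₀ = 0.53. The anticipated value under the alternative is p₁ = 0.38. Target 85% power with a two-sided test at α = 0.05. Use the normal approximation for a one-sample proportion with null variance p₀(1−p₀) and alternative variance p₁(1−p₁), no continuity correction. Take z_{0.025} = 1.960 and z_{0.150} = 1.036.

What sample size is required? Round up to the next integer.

n = [z_{α/2}·√(p₀q₀) + z_β·√(p₁q₁)]² / (p₁ − p₀)²
  = [1.960·√(0.53·0.47) + 1.036·√(0.38·0.62)]² / (-0.15)²
  = [1.960·0.4991 + 1.036·0.4854]² / 0.0225
  = [1.4811]² / 0.0225
  = 97.50
Round up → n = 98.

n = 98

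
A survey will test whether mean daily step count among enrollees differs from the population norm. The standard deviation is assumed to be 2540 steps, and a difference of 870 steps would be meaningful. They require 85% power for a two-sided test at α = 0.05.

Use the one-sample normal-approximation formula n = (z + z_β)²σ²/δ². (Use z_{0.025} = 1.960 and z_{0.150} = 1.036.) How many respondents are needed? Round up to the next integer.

n = 77

n = (z_{α/2} + z_β)² · σ² / δ²
  = (1.960 + 1.036)² · 2540² / 870²
  = 8.9760 · 6451600 / 756900
  = 76.51
Round up → n = 77.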